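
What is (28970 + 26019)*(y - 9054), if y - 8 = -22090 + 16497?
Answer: -804983971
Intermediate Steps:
y = -5585 (y = 8 + (-22090 + 16497) = 8 - 5593 = -5585)
(28970 + 26019)*(y - 9054) = (28970 + 26019)*(-5585 - 9054) = 54989*(-14639) = -804983971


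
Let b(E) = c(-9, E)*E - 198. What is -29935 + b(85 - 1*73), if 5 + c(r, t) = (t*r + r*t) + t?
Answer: -32641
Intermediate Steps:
c(r, t) = -5 + t + 2*r*t (c(r, t) = -5 + ((t*r + r*t) + t) = -5 + ((r*t + r*t) + t) = -5 + (2*r*t + t) = -5 + (t + 2*r*t) = -5 + t + 2*r*t)
b(E) = -198 + E*(-5 - 17*E) (b(E) = (-5 + E + 2*(-9)*E)*E - 198 = (-5 + E - 18*E)*E - 198 = (-5 - 17*E)*E - 198 = E*(-5 - 17*E) - 198 = -198 + E*(-5 - 17*E))
-29935 + b(85 - 1*73) = -29935 + (-198 - (85 - 1*73)*(5 + 17*(85 - 1*73))) = -29935 + (-198 - (85 - 73)*(5 + 17*(85 - 73))) = -29935 + (-198 - 1*12*(5 + 17*12)) = -29935 + (-198 - 1*12*(5 + 204)) = -29935 + (-198 - 1*12*209) = -29935 + (-198 - 2508) = -29935 - 2706 = -32641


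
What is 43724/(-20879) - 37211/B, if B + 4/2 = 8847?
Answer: -1163667249/184674755 ≈ -6.3012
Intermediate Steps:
B = 8845 (B = -2 + 8847 = 8845)
43724/(-20879) - 37211/B = 43724/(-20879) - 37211/8845 = 43724*(-1/20879) - 37211*1/8845 = -43724/20879 - 37211/8845 = -1163667249/184674755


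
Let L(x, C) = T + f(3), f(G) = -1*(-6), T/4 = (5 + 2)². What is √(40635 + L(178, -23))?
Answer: √40837 ≈ 202.08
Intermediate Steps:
T = 196 (T = 4*(5 + 2)² = 4*7² = 4*49 = 196)
f(G) = 6
L(x, C) = 202 (L(x, C) = 196 + 6 = 202)
√(40635 + L(178, -23)) = √(40635 + 202) = √40837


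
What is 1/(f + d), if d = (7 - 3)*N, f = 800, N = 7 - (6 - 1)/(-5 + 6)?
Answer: 1/808 ≈ 0.0012376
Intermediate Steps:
N = 2 (N = 7 - 5/1 = 7 - 5 = 2)
d = 8 (d = (7 - 3)*2 = 4*2 = 8)
1/(f + d) = 1/(800 + 8) = 1/808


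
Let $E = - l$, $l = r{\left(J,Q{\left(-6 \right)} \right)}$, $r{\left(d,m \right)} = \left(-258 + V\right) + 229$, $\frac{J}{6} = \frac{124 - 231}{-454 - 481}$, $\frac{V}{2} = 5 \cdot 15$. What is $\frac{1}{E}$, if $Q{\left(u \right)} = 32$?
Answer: $- \frac{1}{121} \approx -0.0082645$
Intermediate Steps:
$V = 150$ ($V = 2 \cdot 5 \cdot 15 = 2 \cdot 75 = 150$)
$J = \frac{642}{935}$ ($J = 6 \frac{124 - 231}{-454 - 481} = 6 \left(- \frac{107}{-935}\right) = 6 \left(\left(-107\right) \left(- \frac{1}{935}\right)\right) = 6 \cdot \frac{107}{935} = \frac{642}{935} \approx 0.68663$)
$r{\left(d,m \right)} = 121$ ($r{\left(d,m \right)} = \left(-258 + 150\right) + 229 = -108 + 229 = 121$)
$l = 121$
$E = -121$ ($E = \left(-1\right) 121 = -121$)
$\frac{1}{E} = \frac{1}{-121} = - \frac{1}{121}$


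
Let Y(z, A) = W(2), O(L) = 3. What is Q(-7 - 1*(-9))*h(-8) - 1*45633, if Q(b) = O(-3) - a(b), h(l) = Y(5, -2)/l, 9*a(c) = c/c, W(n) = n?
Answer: -821407/18 ≈ -45634.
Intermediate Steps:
a(c) = 1/9 (a(c) = (c/c)/9 = (1/9)*1 = 1/9)
Y(z, A) = 2
h(l) = 2/l
Q(b) = 26/9 (Q(b) = 3 - 1*1/9 = 3 - 1/9 = 26/9)
Q(-7 - 1*(-9))*h(-8) - 1*45633 = 26*(2/(-8))/9 - 1*45633 = 26*(2*(-1/8))/9 - 45633 = (26/9)*(-1/4) - 45633 = -13/18 - 45633 = -821407/18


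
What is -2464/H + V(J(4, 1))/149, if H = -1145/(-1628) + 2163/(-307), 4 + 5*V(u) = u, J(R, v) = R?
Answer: 1231497344/3169849 ≈ 388.50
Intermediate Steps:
V(u) = -4/5 + u/5
H = -3169849/499796 (H = -1145*(-1/1628) + 2163*(-1/307) = 1145/1628 - 2163/307 = -3169849/499796 ≈ -6.3423)
-2464/H + V(J(4, 1))/149 = -2464/(-3169849/499796) + (-4/5 + (1/5)*4)/149 = -2464*(-499796/3169849) + (-4/5 + 4/5)*(1/149) = 1231497344/3169849 + 0*(1/149) = 1231497344/3169849 + 0 = 1231497344/3169849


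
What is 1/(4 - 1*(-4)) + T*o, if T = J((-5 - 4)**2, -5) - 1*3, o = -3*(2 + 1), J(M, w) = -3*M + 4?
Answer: 17425/8 ≈ 2178.1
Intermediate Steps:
J(M, w) = 4 - 3*M
o = -9 (o = -3*3 = -9)
T = -242 (T = (4 - 3*(-5 - 4)**2) - 1*3 = (4 - 3*(-9)**2) - 3 = (4 - 3*81) - 3 = (4 - 243) - 3 = -239 - 3 = -242)
1/(4 - 1*(-4)) + T*o = 1/(4 - 1*(-4)) - 242*(-9) = 1/(4 + 4) + 2178 = 1/8 + 2178 = 17425/8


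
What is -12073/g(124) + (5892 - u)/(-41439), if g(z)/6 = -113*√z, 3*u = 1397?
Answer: -16279/124317 + 12073*√31/42036 ≈ 1.4681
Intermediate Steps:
u = 1397/3 (u = (⅓)*1397 = 1397/3 ≈ 465.67)
g(z) = -678*√z (g(z) = 6*(-113*√z) = -678*√z)
-12073/g(124) + (5892 - u)/(-41439) = -12073*(-√31/42036) + (5892 - 1*1397/3)/(-41439) = -12073*(-√31/42036) + (5892 - 1397/3)*(-1/41439) = -12073*(-√31/42036) + (16279/3)*(-1/41439) = -(-12073)*√31/42036 - 16279/124317 = 12073*√31/42036 - 16279/124317 = -16279/124317 + 12073*√31/42036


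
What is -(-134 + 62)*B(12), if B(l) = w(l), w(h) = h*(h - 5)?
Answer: 6048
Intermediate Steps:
w(h) = h*(-5 + h)
B(l) = l*(-5 + l)
-(-134 + 62)*B(12) = -(-134 + 62)*12*(-5 + 12) = -(-72)*12*7 = -(-72)*84 = -1*(-6048) = 6048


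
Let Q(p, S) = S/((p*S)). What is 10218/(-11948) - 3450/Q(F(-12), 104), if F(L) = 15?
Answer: -309159609/5974 ≈ -51751.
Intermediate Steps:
Q(p, S) = 1/p (Q(p, S) = S/((S*p)) = S*(1/(S*p)) = 1/p)
10218/(-11948) - 3450/Q(F(-12), 104) = 10218/(-11948) - 3450/(1/15) = 10218*(-1/11948) - 3450/1/15 = -5109/5974 - 3450*15 = -5109/5974 - 51750 = -309159609/5974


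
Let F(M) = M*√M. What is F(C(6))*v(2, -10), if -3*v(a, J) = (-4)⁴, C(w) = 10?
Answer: -2560*√10/3 ≈ -2698.5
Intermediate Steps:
v(a, J) = -256/3 (v(a, J) = -⅓*(-4)⁴ = -⅓*256 = -256/3)
F(M) = M^(3/2)
F(C(6))*v(2, -10) = 10^(3/2)*(-256/3) = (10*√10)*(-256/3) = -2560*√10/3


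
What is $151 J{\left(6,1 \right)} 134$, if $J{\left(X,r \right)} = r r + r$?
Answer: $40468$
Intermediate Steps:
$J{\left(X,r \right)} = r + r^{2}$ ($J{\left(X,r \right)} = r^{2} + r = r + r^{2}$)
$151 J{\left(6,1 \right)} 134 = 151 \cdot 1 \left(1 + 1\right) 134 = 151 \cdot 1 \cdot 2 \cdot 134 = 151 \cdot 2 \cdot 134 = 302 \cdot 134 = 40468$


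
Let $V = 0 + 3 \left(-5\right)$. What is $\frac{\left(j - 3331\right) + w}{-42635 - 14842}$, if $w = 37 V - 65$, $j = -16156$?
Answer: $\frac{20107}{57477} \approx 0.34983$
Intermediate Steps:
$V = -15$ ($V = 0 - 15 = -15$)
$w = -620$ ($w = 37 \left(-15\right) - 65 = -555 - 65 = -620$)
$\frac{\left(j - 3331\right) + w}{-42635 - 14842} = \frac{\left(-16156 - 3331\right) - 620}{-42635 - 14842} = \frac{\left(-16156 - 3331\right) - 620}{-57477} = \left(-19487 - 620\right) \left(- \frac{1}{57477}\right) = \left(-20107\right) \left(- \frac{1}{57477}\right) = \frac{20107}{57477}$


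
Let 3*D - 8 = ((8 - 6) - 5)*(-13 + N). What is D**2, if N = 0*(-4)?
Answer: 2209/9 ≈ 245.44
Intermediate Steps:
N = 0
D = 47/3 (D = 8/3 + (((8 - 6) - 5)*(-13 + 0))/3 = 8/3 + ((2 - 5)*(-13))/3 = 8/3 + (-3*(-13))/3 = 8/3 + (1/3)*39 = 8/3 + 13 = 47/3 ≈ 15.667)
D**2 = (47/3)**2 = 2209/9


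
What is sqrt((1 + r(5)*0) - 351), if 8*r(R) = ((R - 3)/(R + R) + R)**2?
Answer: 5*I*sqrt(14) ≈ 18.708*I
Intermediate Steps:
r(R) = (R + (-3 + R)/(2*R))**2/8 (r(R) = ((R - 3)/(R + R) + R)**2/8 = ((-3 + R)/((2*R)) + R)**2/8 = ((-3 + R)*(1/(2*R)) + R)**2/8 = ((-3 + R)/(2*R) + R)**2/8 = (R + (-3 + R)/(2*R))**2/8)
sqrt((1 + r(5)*0) - 351) = sqrt((1 + ((1/32)*(-3 + 5 + 2*5**2)**2/5**2)*0) - 351) = sqrt((1 + ((1/32)*(1/25)*(-3 + 5 + 2*25)**2)*0) - 351) = sqrt((1 + ((1/32)*(1/25)*(-3 + 5 + 50)**2)*0) - 351) = sqrt((1 + ((1/32)*(1/25)*52**2)*0) - 351) = sqrt((1 + ((1/32)*(1/25)*2704)*0) - 351) = sqrt((1 + (169/50)*0) - 351) = sqrt((1 + 0) - 351) = sqrt(1 - 351) = sqrt(-350) = 5*I*sqrt(14)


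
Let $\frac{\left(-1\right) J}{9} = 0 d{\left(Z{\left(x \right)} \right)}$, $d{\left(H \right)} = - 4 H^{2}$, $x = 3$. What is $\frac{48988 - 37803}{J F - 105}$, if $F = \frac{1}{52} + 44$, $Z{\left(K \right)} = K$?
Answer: $- \frac{2237}{21} \approx -106.52$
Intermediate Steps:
$J = 0$ ($J = - 9 \cdot 0 \left(- 4 \cdot 3^{2}\right) = - 9 \cdot 0 \left(\left(-4\right) 9\right) = - 9 \cdot 0 \left(-36\right) = \left(-9\right) 0 = 0$)
$F = \frac{2289}{52}$ ($F = \frac{1}{52} + 44 = \frac{2289}{52} \approx 44.019$)
$\frac{48988 - 37803}{J F - 105} = \frac{48988 - 37803}{0 \cdot \frac{2289}{52} - 105} = \frac{48988 - 37803}{0 - 105} = \frac{11185}{-105} = 11185 \left(- \frac{1}{105}\right) = - \frac{2237}{21}$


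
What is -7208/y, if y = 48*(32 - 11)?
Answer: -901/126 ≈ -7.1508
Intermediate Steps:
y = 1008 (y = 48*21 = 1008)
-7208/y = -7208/1008 = -7208*1/1008 = -901/126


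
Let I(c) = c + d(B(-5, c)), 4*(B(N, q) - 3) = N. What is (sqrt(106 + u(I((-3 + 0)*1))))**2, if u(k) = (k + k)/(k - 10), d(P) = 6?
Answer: 736/7 ≈ 105.14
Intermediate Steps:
B(N, q) = 3 + N/4
I(c) = 6 + c (I(c) = c + 6 = 6 + c)
u(k) = 2*k/(-10 + k) (u(k) = (2*k)/(-10 + k) = 2*k/(-10 + k))
(sqrt(106 + u(I((-3 + 0)*1))))**2 = (sqrt(106 + 2*(6 + (-3 + 0)*1)/(-10 + (6 + (-3 + 0)*1))))**2 = (sqrt(106 + 2*(6 - 3*1)/(-10 + (6 - 3*1))))**2 = (sqrt(106 + 2*(6 - 3)/(-10 + (6 - 3))))**2 = (sqrt(106 + 2*3/(-10 + 3)))**2 = (sqrt(106 + 2*3/(-7)))**2 = (sqrt(106 + 2*3*(-1/7)))**2 = (sqrt(106 - 6/7))**2 = (sqrt(736/7))**2 = (4*sqrt(322)/7)**2 = 736/7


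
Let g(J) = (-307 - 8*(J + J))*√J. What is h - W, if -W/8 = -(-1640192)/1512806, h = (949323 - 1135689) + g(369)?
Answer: -140961240730/756403 - 18633*√41 ≈ -3.0567e+5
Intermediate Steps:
g(J) = √J*(-307 - 16*J) (g(J) = (-307 - 16*J)*√J = √J*(-307 - 16*J))
h = -186366 - 18633*√41 (h = (949323 - 1135689) + √369*(-307 - 16*369) = -186366 + (3*√41)*(-307 - 5904) = -186366 + (3*√41)*(-6211) = -186366 - 18633*√41 ≈ -3.0568e+5)
W = -6560768/756403 (W = -(-8)*(-1640192/1512806) = -(-8)*(-1640192*1/1512806) = -(-8)*(-820096)/756403 = -8*820096/756403 = -6560768/756403 ≈ -8.6736)
h - W = (-186366 - 18633*√41) - 1*(-6560768/756403) = (-186366 - 18633*√41) + 6560768/756403 = -140961240730/756403 - 18633*√41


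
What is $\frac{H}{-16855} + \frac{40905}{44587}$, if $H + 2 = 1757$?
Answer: $\frac{122240718}{150302777} \approx 0.8133$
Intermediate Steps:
$H = 1755$ ($H = -2 + 1757 = 1755$)
$\frac{H}{-16855} + \frac{40905}{44587} = \frac{1755}{-16855} + \frac{40905}{44587} = 1755 \left(- \frac{1}{16855}\right) + 40905 \cdot \frac{1}{44587} = - \frac{351}{3371} + \frac{40905}{44587} = \frac{122240718}{150302777}$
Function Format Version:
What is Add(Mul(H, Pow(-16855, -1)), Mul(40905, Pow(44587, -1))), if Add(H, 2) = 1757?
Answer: Rational(122240718, 150302777) ≈ 0.81330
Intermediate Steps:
H = 1755 (H = Add(-2, 1757) = 1755)
Add(Mul(H, Pow(-16855, -1)), Mul(40905, Pow(44587, -1))) = Add(Mul(1755, Pow(-16855, -1)), Mul(40905, Pow(44587, -1))) = Add(Mul(1755, Rational(-1, 16855)), Mul(40905, Rational(1, 44587))) = Add(Rational(-351, 3371), Rational(40905, 44587)) = Rational(122240718, 150302777)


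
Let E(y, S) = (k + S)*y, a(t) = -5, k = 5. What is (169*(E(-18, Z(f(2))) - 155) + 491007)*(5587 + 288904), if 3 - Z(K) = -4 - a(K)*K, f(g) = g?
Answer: 135091267448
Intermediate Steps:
Z(K) = 7 - 5*K (Z(K) = 3 - (-4 - (-5)*K) = 3 - (-4 + 5*K) = 3 + (4 - 5*K) = 7 - 5*K)
E(y, S) = y*(5 + S) (E(y, S) = (5 + S)*y = y*(5 + S))
(169*(E(-18, Z(f(2))) - 155) + 491007)*(5587 + 288904) = (169*(-18*(5 + (7 - 5*2)) - 155) + 491007)*(5587 + 288904) = (169*(-18*(5 + (7 - 10)) - 155) + 491007)*294491 = (169*(-18*(5 - 3) - 155) + 491007)*294491 = (169*(-18*2 - 155) + 491007)*294491 = (169*(-36 - 155) + 491007)*294491 = (169*(-191) + 491007)*294491 = (-32279 + 491007)*294491 = 458728*294491 = 135091267448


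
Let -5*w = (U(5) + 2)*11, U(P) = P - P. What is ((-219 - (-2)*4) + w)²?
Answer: 1159929/25 ≈ 46397.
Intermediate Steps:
U(P) = 0
w = -22/5 (w = -(0 + 2)*11/5 = -2*11/5 = -⅕*22 = -22/5 ≈ -4.4000)
((-219 - (-2)*4) + w)² = ((-219 - (-2)*4) - 22/5)² = ((-219 - 1*(-8)) - 22/5)² = ((-219 + 8) - 22/5)² = (-211 - 22/5)² = (-1077/5)² = 1159929/25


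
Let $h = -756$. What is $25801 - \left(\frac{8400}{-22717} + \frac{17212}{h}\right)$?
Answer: $\frac{110876267764}{4293513} \approx 25824.0$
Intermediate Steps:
$25801 - \left(\frac{8400}{-22717} + \frac{17212}{h}\right) = 25801 - \left(\frac{8400}{-22717} + \frac{17212}{-756}\right) = 25801 - \left(8400 \left(- \frac{1}{22717}\right) + 17212 \left(- \frac{1}{756}\right)\right) = 25801 - \left(- \frac{8400}{22717} - \frac{4303}{189}\right) = 25801 - - \frac{99338851}{4293513} = 25801 + \frac{99338851}{4293513} = \frac{110876267764}{4293513}$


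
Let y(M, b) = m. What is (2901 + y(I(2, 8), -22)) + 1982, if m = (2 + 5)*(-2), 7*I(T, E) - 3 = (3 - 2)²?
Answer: 4869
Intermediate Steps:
I(T, E) = 4/7 (I(T, E) = 3/7 + (3 - 2)²/7 = 3/7 + (⅐)*1² = 3/7 + (⅐)*1 = 3/7 + ⅐ = 4/7)
m = -14 (m = 7*(-2) = -14)
y(M, b) = -14
(2901 + y(I(2, 8), -22)) + 1982 = (2901 - 14) + 1982 = 2887 + 1982 = 4869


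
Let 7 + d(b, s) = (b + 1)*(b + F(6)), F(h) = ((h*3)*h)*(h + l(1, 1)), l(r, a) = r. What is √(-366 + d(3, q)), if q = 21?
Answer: √2663 ≈ 51.604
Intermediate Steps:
F(h) = 3*h²*(1 + h) (F(h) = ((h*3)*h)*(h + 1) = ((3*h)*h)*(1 + h) = (3*h²)*(1 + h) = 3*h²*(1 + h))
d(b, s) = -7 + (1 + b)*(756 + b) (d(b, s) = -7 + (b + 1)*(b + 3*6²*(1 + 6)) = -7 + (1 + b)*(b + 3*36*7) = -7 + (1 + b)*(b + 756) = -7 + (1 + b)*(756 + b))
√(-366 + d(3, q)) = √(-366 + (749 + 3² + 757*3)) = √(-366 + (749 + 9 + 2271)) = √(-366 + 3029) = √2663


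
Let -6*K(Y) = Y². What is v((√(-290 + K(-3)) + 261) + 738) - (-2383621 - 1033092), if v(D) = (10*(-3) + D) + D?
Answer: 3418681 + I*√1166 ≈ 3.4187e+6 + 34.147*I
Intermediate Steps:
K(Y) = -Y²/6
v(D) = -30 + 2*D (v(D) = (-30 + D) + D = -30 + 2*D)
v((√(-290 + K(-3)) + 261) + 738) - (-2383621 - 1033092) = (-30 + 2*((√(-290 - ⅙*(-3)²) + 261) + 738)) - (-2383621 - 1033092) = (-30 + 2*((√(-290 - ⅙*9) + 261) + 738)) - 1*(-3416713) = (-30 + 2*((√(-290 - 3/2) + 261) + 738)) + 3416713 = (-30 + 2*((√(-583/2) + 261) + 738)) + 3416713 = (-30 + 2*((I*√1166/2 + 261) + 738)) + 3416713 = (-30 + 2*((261 + I*√1166/2) + 738)) + 3416713 = (-30 + 2*(999 + I*√1166/2)) + 3416713 = (-30 + (1998 + I*√1166)) + 3416713 = (1968 + I*√1166) + 3416713 = 3418681 + I*√1166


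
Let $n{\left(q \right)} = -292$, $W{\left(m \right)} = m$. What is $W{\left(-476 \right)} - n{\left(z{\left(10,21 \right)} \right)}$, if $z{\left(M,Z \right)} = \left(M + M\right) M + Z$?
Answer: $-184$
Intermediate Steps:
$z{\left(M,Z \right)} = Z + 2 M^{2}$ ($z{\left(M,Z \right)} = 2 M M + Z = 2 M^{2} + Z = Z + 2 M^{2}$)
$W{\left(-476 \right)} - n{\left(z{\left(10,21 \right)} \right)} = -476 - -292 = -476 + 292 = -184$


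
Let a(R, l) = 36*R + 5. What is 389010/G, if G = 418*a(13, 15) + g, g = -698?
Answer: 64835/32836 ≈ 1.9745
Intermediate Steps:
a(R, l) = 5 + 36*R
G = 197016 (G = 418*(5 + 36*13) - 698 = 418*(5 + 468) - 698 = 418*473 - 698 = 197714 - 698 = 197016)
389010/G = 389010/197016 = 389010*(1/197016) = 64835/32836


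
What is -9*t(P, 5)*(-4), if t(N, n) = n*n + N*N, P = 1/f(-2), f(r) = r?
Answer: 909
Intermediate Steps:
P = -½ (P = 1/(-2) = -½ ≈ -0.50000)
t(N, n) = N² + n² (t(N, n) = n² + N² = N² + n²)
-9*t(P, 5)*(-4) = -9*((-½)² + 5²)*(-4) = -9*(¼ + 25)*(-4) = -9*101/4*(-4) = -909/4*(-4) = 909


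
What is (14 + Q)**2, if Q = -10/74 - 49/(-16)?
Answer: 100420441/350464 ≈ 286.54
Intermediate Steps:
Q = 1733/592 (Q = -10*1/74 - 49*(-1/16) = -5/37 + 49/16 = 1733/592 ≈ 2.9274)
(14 + Q)**2 = (14 + 1733/592)**2 = (10021/592)**2 = 100420441/350464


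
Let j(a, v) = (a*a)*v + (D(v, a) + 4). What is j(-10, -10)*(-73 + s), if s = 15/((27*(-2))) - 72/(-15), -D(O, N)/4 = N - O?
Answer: 1023058/15 ≈ 68204.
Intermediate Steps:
D(O, N) = -4*N + 4*O (D(O, N) = -4*(N - O) = -4*N + 4*O)
j(a, v) = 4 - 4*a + 4*v + v*a**2 (j(a, v) = (a*a)*v + ((-4*a + 4*v) + 4) = a**2*v + (4 - 4*a + 4*v) = v*a**2 + (4 - 4*a + 4*v) = 4 - 4*a + 4*v + v*a**2)
s = 407/90 (s = 15/(-54) - 72*(-1/15) = 15*(-1/54) + 24/5 = -5/18 + 24/5 = 407/90 ≈ 4.5222)
j(-10, -10)*(-73 + s) = (4 - 4*(-10) + 4*(-10) - 10*(-10)**2)*(-73 + 407/90) = (4 + 40 - 40 - 10*100)*(-6163/90) = (4 + 40 - 40 - 1000)*(-6163/90) = -996*(-6163/90) = 1023058/15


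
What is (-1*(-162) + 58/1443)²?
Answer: 54673662976/2082249 ≈ 26257.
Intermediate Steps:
(-1*(-162) + 58/1443)² = (162 + 58*(1/1443))² = (162 + 58/1443)² = (233824/1443)² = 54673662976/2082249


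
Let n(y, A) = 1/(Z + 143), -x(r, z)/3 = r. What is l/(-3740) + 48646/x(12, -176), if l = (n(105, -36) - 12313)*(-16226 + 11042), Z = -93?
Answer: -7749480061/420750 ≈ -18418.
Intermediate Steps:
x(r, z) = -3*r
n(y, A) = 1/50 (n(y, A) = 1/(-93 + 143) = 1/50)
l = 1595762208/25 (l = (1/50 - 12313)*(-16226 + 11042) = -615649/50*(-5184) = 1595762208/25 ≈ 6.3830e+7)
l/(-3740) + 48646/x(12, -176) = (1595762208/25)/(-3740) + 48646/((-3*12)) = (1595762208/25)*(-1/3740) + 48646/(-36) = -398940552/23375 + 48646*(-1/36) = -398940552/23375 - 24323/18 = -7749480061/420750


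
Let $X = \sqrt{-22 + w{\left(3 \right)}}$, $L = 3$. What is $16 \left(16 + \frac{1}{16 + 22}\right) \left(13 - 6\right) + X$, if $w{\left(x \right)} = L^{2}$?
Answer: $\frac{34104}{19} + i \sqrt{13} \approx 1794.9 + 3.6056 i$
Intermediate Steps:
$w{\left(x \right)} = 9$ ($w{\left(x \right)} = 3^{2} = 9$)
$X = i \sqrt{13}$ ($X = \sqrt{-22 + 9} = \sqrt{-13} = i \sqrt{13} \approx 3.6056 i$)
$16 \left(16 + \frac{1}{16 + 22}\right) \left(13 - 6\right) + X = 16 \left(16 + \frac{1}{16 + 22}\right) \left(13 - 6\right) + i \sqrt{13} = 16 \left(16 + \frac{1}{38}\right) 7 + i \sqrt{13} = 16 \cdot \frac{609}{38} \cdot 7 + i \sqrt{13} = 16 \cdot \frac{4263}{38} + i \sqrt{13} = \frac{34104}{19} + i \sqrt{13}$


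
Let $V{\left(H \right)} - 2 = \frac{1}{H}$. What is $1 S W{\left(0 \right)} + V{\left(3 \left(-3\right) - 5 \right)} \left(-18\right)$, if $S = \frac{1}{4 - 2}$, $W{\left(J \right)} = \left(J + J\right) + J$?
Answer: $- \frac{243}{7} \approx -34.714$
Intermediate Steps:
$W{\left(J \right)} = 3 J$ ($W{\left(J \right)} = 2 J + J = 3 J$)
$V{\left(H \right)} = 2 + \frac{1}{H}$
$S = \frac{1}{2} \approx 0.5$
$1 S W{\left(0 \right)} + V{\left(3 \left(-3\right) - 5 \right)} \left(-18\right) = 1 \cdot \frac{1}{2} \cdot 3 \cdot 0 + \left(2 + \frac{1}{3 \left(-3\right) - 5}\right) \left(-18\right) = \frac{1}{2} \cdot 0 + \left(2 + \frac{1}{-9 - 5}\right) \left(-18\right) = 0 + \left(2 + \frac{1}{-14}\right) \left(-18\right) = 0 + \left(2 - \frac{1}{14}\right) \left(-18\right) = 0 + \frac{27}{14} \left(-18\right) = 0 - \frac{243}{7} = - \frac{243}{7}$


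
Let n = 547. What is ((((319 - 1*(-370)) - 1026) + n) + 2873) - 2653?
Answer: 430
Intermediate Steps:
((((319 - 1*(-370)) - 1026) + n) + 2873) - 2653 = ((((319 - 1*(-370)) - 1026) + 547) + 2873) - 2653 = ((((319 + 370) - 1026) + 547) + 2873) - 2653 = (((689 - 1026) + 547) + 2873) - 2653 = ((-337 + 547) + 2873) - 2653 = (210 + 2873) - 2653 = 3083 - 2653 = 430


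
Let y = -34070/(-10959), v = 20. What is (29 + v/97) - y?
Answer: 27742057/1063023 ≈ 26.097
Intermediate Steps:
y = 34070/10959 (y = -34070*(-1/10959) = 34070/10959 ≈ 3.1089)
(29 + v/97) - y = (29 + 20/97) - 1*34070/10959 = (29 + (1/97)*20) - 34070/10959 = (29 + 20/97) - 34070/10959 = 2833/97 - 34070/10959 = 27742057/1063023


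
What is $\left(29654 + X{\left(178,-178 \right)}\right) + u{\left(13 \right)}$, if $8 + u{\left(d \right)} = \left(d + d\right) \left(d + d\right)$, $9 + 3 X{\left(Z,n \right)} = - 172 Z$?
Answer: $\frac{60341}{3} \approx 20114.0$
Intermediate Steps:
$X{\left(Z,n \right)} = -3 - \frac{172 Z}{3}$ ($X{\left(Z,n \right)} = -3 + \frac{\left(-172\right) Z}{3} = -3 - \frac{172 Z}{3}$)
$u{\left(d \right)} = -8 + 4 d^{2}$ ($u{\left(d \right)} = -8 + \left(d + d\right) \left(d + d\right) = -8 + 2 d 2 d = -8 + 4 d^{2}$)
$\left(29654 + X{\left(178,-178 \right)}\right) + u{\left(13 \right)} = \left(29654 - \frac{30625}{3}\right) - \left(8 - 4 \cdot 13^{2}\right) = \left(29654 - \frac{30625}{3}\right) + \left(-8 + 4 \cdot 169\right) = \left(29654 - \frac{30625}{3}\right) + \left(-8 + 676\right) = \frac{58337}{3} + 668 = \frac{60341}{3}$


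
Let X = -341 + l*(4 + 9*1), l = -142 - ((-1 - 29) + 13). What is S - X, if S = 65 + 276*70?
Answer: 21351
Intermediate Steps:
S = 19385 (S = 65 + 19320 = 19385)
l = -125 (l = -142 - (-30 + 13) = -142 - 1*(-17) = -142 + 17 = -125)
X = -1966 (X = -341 - 125*(4 + 9*1) = -341 - 125*(4 + 9) = -341 - 125*13 = -341 - 1625 = -1966)
S - X = 19385 - 1*(-1966) = 19385 + 1966 = 21351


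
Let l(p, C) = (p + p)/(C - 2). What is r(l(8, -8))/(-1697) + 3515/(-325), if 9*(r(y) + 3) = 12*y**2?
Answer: -17895268/1654575 ≈ -10.816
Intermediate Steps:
l(p, C) = 2*p/(-2 + C) (l(p, C) = (2*p)/(-2 + C) = 2*p/(-2 + C))
r(y) = -3 + 4*y**2/3 (r(y) = -3 + (12*y**2)/9 = -3 + 4*y**2/3)
r(l(8, -8))/(-1697) + 3515/(-325) = (-3 + 4*(2*8/(-2 - 8))**2/3)/(-1697) + 3515/(-325) = (-3 + 4*(2*8/(-10))**2/3)*(-1/1697) + 3515*(-1/325) = (-3 + 4*(2*8*(-1/10))**2/3)*(-1/1697) - 703/65 = (-3 + 4*(-8/5)**2/3)*(-1/1697) - 703/65 = (-3 + (4/3)*(64/25))*(-1/1697) - 703/65 = (-3 + 256/75)*(-1/1697) - 703/65 = (31/75)*(-1/1697) - 703/65 = -31/127275 - 703/65 = -17895268/1654575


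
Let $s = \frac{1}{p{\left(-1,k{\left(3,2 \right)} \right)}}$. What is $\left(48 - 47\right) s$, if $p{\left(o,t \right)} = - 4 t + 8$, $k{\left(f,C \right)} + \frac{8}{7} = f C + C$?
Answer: $- \frac{7}{136} \approx -0.051471$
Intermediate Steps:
$k{\left(f,C \right)} = - \frac{8}{7} + C + C f$ ($k{\left(f,C \right)} = - \frac{8}{7} + \left(f C + C\right) = - \frac{8}{7} + \left(C f + C\right) = - \frac{8}{7} + \left(C + C f\right) = - \frac{8}{7} + C + C f$)
$p{\left(o,t \right)} = 8 - 4 t$
$s = - \frac{7}{136}$ ($s = \frac{1}{8 - 4 \left(- \frac{8}{7} + 2 + 2 \cdot 3\right)} = \frac{1}{8 - 4 \left(- \frac{8}{7} + 2 + 6\right)} = \frac{1}{8 - \frac{192}{7}} = \frac{1}{- \frac{136}{7}} = - \frac{7}{136} \approx -0.051471$)
$\left(48 - 47\right) s = \left(48 - 47\right) \left(- \frac{7}{136}\right) = 1 \left(- \frac{7}{136}\right) = - \frac{7}{136}$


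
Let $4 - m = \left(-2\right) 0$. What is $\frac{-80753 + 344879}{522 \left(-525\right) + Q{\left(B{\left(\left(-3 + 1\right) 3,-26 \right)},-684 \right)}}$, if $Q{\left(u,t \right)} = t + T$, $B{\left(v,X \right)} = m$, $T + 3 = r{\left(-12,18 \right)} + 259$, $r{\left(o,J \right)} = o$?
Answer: $- \frac{132063}{137245} \approx -0.96224$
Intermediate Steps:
$T = 244$ ($T = -3 + \left(-12 + 259\right) = -3 + 247 = 244$)
$m = 4$ ($m = 4 - \left(-2\right) 0 = 4 - 0 = 4 + 0 = 4$)
$B{\left(v,X \right)} = 4$
$Q{\left(u,t \right)} = 244 + t$ ($Q{\left(u,t \right)} = t + 244 = 244 + t$)
$\frac{-80753 + 344879}{522 \left(-525\right) + Q{\left(B{\left(\left(-3 + 1\right) 3,-26 \right)},-684 \right)}} = \frac{-80753 + 344879}{522 \left(-525\right) + \left(244 - 684\right)} = \frac{264126}{-274050 - 440} = \frac{264126}{-274490} = 264126 \left(- \frac{1}{274490}\right) = - \frac{132063}{137245}$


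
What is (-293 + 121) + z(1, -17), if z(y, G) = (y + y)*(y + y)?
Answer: -168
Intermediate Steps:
z(y, G) = 4*y² (z(y, G) = (2*y)*(2*y) = 4*y²)
(-293 + 121) + z(1, -17) = (-293 + 121) + 4*1² = -172 + 4*1 = -172 + 4 = -168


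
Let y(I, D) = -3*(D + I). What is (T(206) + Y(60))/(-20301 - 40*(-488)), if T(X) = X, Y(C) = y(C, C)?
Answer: 14/71 ≈ 0.19718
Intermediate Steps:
y(I, D) = -3*D - 3*I
Y(C) = -6*C (Y(C) = -3*C - 3*C = -6*C)
(T(206) + Y(60))/(-20301 - 40*(-488)) = (206 - 6*60)/(-20301 - 40*(-488)) = (206 - 360)/(-20301 + 19520) = -154/(-781) = -154*(-1/781) = 14/71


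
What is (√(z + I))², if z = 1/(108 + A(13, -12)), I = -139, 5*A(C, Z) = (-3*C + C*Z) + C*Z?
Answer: -26266/189 ≈ -138.97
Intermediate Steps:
A(C, Z) = -3*C/5 + 2*C*Z/5 (A(C, Z) = ((-3*C + C*Z) + C*Z)/5 = (-3*C + 2*C*Z)/5 = -3*C/5 + 2*C*Z/5)
z = 5/189 (z = 1/(108 + (⅕)*13*(-3 + 2*(-12))) = 1/(108 + (⅕)*13*(-3 - 24)) = 1/(108 + (⅕)*13*(-27)) = 1/(108 - 351/5) = 1/(189/5) = 5/189 ≈ 0.026455)
(√(z + I))² = (√(5/189 - 139))² = (√(-26266/189))² = (I*√551586/63)² = -26266/189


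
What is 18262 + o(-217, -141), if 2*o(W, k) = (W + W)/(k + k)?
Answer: 5150101/282 ≈ 18263.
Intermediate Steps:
o(W, k) = W/(2*k) (o(W, k) = ((W + W)/(k + k))/2 = ((2*W)/((2*k)))/2 = ((2*W)*(1/(2*k)))/2 = (W/k)/2 = W/(2*k))
18262 + o(-217, -141) = 18262 + (½)*(-217)/(-141) = 18262 + (½)*(-217)*(-1/141) = 18262 + 217/282 = 5150101/282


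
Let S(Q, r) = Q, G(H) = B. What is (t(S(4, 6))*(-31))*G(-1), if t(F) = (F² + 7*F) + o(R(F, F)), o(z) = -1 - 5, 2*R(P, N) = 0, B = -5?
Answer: 5890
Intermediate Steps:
G(H) = -5
R(P, N) = 0 (R(P, N) = (½)*0 = 0)
o(z) = -6
t(F) = -6 + F² + 7*F (t(F) = (F² + 7*F) - 6 = -6 + F² + 7*F)
(t(S(4, 6))*(-31))*G(-1) = ((-6 + 4² + 7*4)*(-31))*(-5) = ((-6 + 16 + 28)*(-31))*(-5) = (38*(-31))*(-5) = -1178*(-5) = 5890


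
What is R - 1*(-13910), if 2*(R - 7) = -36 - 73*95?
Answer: 20863/2 ≈ 10432.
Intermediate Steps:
R = -6957/2 (R = 7 + (-36 - 73*95)/2 = 7 + (-36 - 6935)/2 = 7 + (½)*(-6971) = 7 - 6971/2 = -6957/2 ≈ -3478.5)
R - 1*(-13910) = -6957/2 - 1*(-13910) = -6957/2 + 13910 = 20863/2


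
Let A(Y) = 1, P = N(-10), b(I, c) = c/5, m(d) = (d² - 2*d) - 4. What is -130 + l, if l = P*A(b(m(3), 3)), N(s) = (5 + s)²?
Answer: -105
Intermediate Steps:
m(d) = -4 + d² - 2*d
b(I, c) = c/5 (b(I, c) = c*(⅕) = c/5)
P = 25 (P = (5 - 10)² = (-5)² = 25)
l = 25 (l = 25*1 = 25)
-130 + l = -130 + 25 = -105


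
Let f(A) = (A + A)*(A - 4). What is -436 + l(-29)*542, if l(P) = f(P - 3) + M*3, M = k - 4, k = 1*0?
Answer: 1241828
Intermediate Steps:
k = 0
f(A) = 2*A*(-4 + A) (f(A) = (2*A)*(-4 + A) = 2*A*(-4 + A))
M = -4 (M = 0 - 4 = -4)
l(P) = -12 + 2*(-7 + P)*(-3 + P) (l(P) = 2*(P - 3)*(-4 + (P - 3)) - 4*3 = 2*(-3 + P)*(-4 + (-3 + P)) - 12 = 2*(-3 + P)*(-7 + P) - 12 = 2*(-7 + P)*(-3 + P) - 12 = -12 + 2*(-7 + P)*(-3 + P))
-436 + l(-29)*542 = -436 + (-12 + 2*(-7 - 29)*(-3 - 29))*542 = -436 + (-12 + 2*(-36)*(-32))*542 = -436 + (-12 + 2304)*542 = -436 + 2292*542 = -436 + 1242264 = 1241828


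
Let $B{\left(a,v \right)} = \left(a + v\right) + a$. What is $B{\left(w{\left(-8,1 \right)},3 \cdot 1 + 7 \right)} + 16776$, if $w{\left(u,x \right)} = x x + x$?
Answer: $16790$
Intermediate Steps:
$w{\left(u,x \right)} = x + x^{2}$ ($w{\left(u,x \right)} = x^{2} + x = x + x^{2}$)
$B{\left(a,v \right)} = v + 2 a$
$B{\left(w{\left(-8,1 \right)},3 \cdot 1 + 7 \right)} + 16776 = \left(\left(3 \cdot 1 + 7\right) + 2 \cdot 1 \left(1 + 1\right)\right) + 16776 = \left(\left(3 + 7\right) + 2 \cdot 1 \cdot 2\right) + 16776 = \left(10 + 2 \cdot 2\right) + 16776 = \left(10 + 4\right) + 16776 = 14 + 16776 = 16790$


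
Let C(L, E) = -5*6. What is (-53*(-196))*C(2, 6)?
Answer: -311640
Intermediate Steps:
C(L, E) = -30
(-53*(-196))*C(2, 6) = -53*(-196)*(-30) = 10388*(-30) = -311640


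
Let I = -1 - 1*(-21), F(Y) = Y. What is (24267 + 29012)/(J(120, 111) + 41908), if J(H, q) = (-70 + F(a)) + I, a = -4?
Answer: 53279/41854 ≈ 1.2730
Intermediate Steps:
I = 20 (I = -1 + 21 = 20)
J(H, q) = -54 (J(H, q) = (-70 - 4) + 20 = -74 + 20 = -54)
(24267 + 29012)/(J(120, 111) + 41908) = (24267 + 29012)/(-54 + 41908) = 53279/41854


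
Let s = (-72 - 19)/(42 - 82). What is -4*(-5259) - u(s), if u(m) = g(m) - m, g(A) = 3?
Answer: 841411/40 ≈ 21035.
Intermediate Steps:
s = 91/40 (s = -91/(-40) = -91*(-1/40) = 91/40 ≈ 2.2750)
u(m) = 3 - m
-4*(-5259) - u(s) = -4*(-5259) - (3 - 1*91/40) = 21036 - (3 - 91/40) = 21036 - 1*29/40 = 21036 - 29/40 = 841411/40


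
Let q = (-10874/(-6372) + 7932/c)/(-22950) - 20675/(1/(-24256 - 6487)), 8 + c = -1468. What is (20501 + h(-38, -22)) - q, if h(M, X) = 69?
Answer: -381083391763235513/599573340 ≈ -6.3559e+8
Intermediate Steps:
c = -1476 (c = -8 - 1468 = -1476)
q = 381095724986839313/599573340 (q = (-10874/(-6372) + 7932/(-1476))/(-22950) - 20675/(1/(-24256 - 6487)) = (-10874*(-1/6372) + 7932*(-1/1476))*(-1/22950) - 20675/(1/(-30743)) = (5437/3186 - 661/123)*(-1/22950) - 20675/(-1/30743) = -479065/130626*(-1/22950) - 20675*(-30743) = 95813/599573340 + 635611525 = 381095724986839313/599573340 ≈ 6.3561e+8)
(20501 + h(-38, -22)) - q = (20501 + 69) - 1*381095724986839313/599573340 = 20570 - 381095724986839313/599573340 = -381083391763235513/599573340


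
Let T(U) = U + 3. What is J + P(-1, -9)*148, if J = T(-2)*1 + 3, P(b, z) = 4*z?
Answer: -5324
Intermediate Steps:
T(U) = 3 + U
J = 4 (J = (3 - 2)*1 + 3 = 1*1 + 3 = 1 + 3 = 4)
J + P(-1, -9)*148 = 4 + (4*(-9))*148 = 4 - 36*148 = 4 - 5328 = -5324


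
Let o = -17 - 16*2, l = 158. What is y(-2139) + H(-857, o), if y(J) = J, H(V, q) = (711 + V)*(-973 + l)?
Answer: 116851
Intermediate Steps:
o = -49 (o = -17 - 32 = -49)
H(V, q) = -579465 - 815*V (H(V, q) = (711 + V)*(-973 + 158) = (711 + V)*(-815) = -579465 - 815*V)
y(-2139) + H(-857, o) = -2139 + (-579465 - 815*(-857)) = -2139 + (-579465 + 698455) = -2139 + 118990 = 116851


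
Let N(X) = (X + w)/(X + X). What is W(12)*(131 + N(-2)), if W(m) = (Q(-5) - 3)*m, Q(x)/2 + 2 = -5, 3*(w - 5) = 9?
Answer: -26418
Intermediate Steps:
w = 8 (w = 5 + (⅓)*9 = 5 + 3 = 8)
Q(x) = -14 (Q(x) = -4 + 2*(-5) = -4 - 10 = -14)
W(m) = -17*m (W(m) = (-14 - 3)*m = -17*m)
N(X) = (8 + X)/(2*X) (N(X) = (X + 8)/(X + X) = (8 + X)/((2*X)) = (8 + X)*(1/(2*X)) = (8 + X)/(2*X))
W(12)*(131 + N(-2)) = (-17*12)*(131 + (½)*(8 - 2)/(-2)) = -204*(131 + (½)*(-½)*6) = -204*(131 - 3/2) = -204*259/2 = -26418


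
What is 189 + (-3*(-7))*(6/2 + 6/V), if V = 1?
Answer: 378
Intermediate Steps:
189 + (-3*(-7))*(6/2 + 6/V) = 189 + (-3*(-7))*(6/2 + 6/1) = 189 + 21*(6*(½) + 6*1) = 189 + 21*(3 + 6) = 189 + 21*9 = 189 + 189 = 378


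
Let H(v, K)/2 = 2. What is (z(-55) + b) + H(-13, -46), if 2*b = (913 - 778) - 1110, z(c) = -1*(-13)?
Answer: -941/2 ≈ -470.50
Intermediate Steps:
H(v, K) = 4 (H(v, K) = 2*2 = 4)
z(c) = 13
b = -975/2 (b = ((913 - 778) - 1110)/2 = (135 - 1110)/2 = (1/2)*(-975) = -975/2 ≈ -487.50)
(z(-55) + b) + H(-13, -46) = (13 - 975/2) + 4 = -949/2 + 4 = -941/2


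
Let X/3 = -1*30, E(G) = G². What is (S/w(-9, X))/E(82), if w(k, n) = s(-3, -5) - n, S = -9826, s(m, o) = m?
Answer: -4913/292494 ≈ -0.016797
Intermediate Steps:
X = -90 (X = 3*(-1*30) = 3*(-30) = -90)
w(k, n) = -3 - n
(S/w(-9, X))/E(82) = (-9826/(-3 - 1*(-90)))/(82²) = -9826/(-3 + 90)/6724 = -9826/87*(1/6724) = -9826*1/87*(1/6724) = -9826/87*1/6724 = -4913/292494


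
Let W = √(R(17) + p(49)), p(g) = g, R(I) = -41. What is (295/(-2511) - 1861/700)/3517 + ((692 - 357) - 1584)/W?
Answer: -4879471/6181830900 - 1249*√2/4 ≈ -441.59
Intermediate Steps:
W = 2*√2 (W = √(-41 + 49) = √8 = 2*√2 ≈ 2.8284)
(295/(-2511) - 1861/700)/3517 + ((692 - 357) - 1584)/W = (295/(-2511) - 1861/700)/3517 + ((692 - 357) - 1584)/((2*√2)) = (295*(-1/2511) - 1861*1/700)*(1/3517) + (335 - 1584)*(√2/4) = (-295/2511 - 1861/700)*(1/3517) - 1249*√2/4 = -4879471/1757700*1/3517 - 1249*√2/4 = -4879471/6181830900 - 1249*√2/4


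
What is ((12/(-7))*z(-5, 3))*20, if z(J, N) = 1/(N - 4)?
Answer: 240/7 ≈ 34.286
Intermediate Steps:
z(J, N) = 1/(-4 + N)
((12/(-7))*z(-5, 3))*20 = ((12/(-7))/(-4 + 3))*20 = ((12*(-⅐))/(-1))*20 = -12/7*(-1)*20 = (12/7)*20 = 240/7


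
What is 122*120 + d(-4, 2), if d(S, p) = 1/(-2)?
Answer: 29279/2 ≈ 14640.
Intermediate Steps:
d(S, p) = -½
122*120 + d(-4, 2) = 122*120 - ½ = 14640 - ½ = 29279/2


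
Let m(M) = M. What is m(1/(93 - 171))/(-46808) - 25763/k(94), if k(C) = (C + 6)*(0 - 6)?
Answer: 3919222163/91275600 ≈ 42.938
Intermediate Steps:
k(C) = -36 - 6*C (k(C) = (6 + C)*(-6) = -36 - 6*C)
m(1/(93 - 171))/(-46808) - 25763/k(94) = 1/((93 - 171)*(-46808)) - 25763/(-36 - 6*94) = -1/46808/(-78) - 25763/(-36 - 564) = -1/78*(-1/46808) - 25763/(-600) = 1/3651024 - 25763*(-1/600) = 1/3651024 + 25763/600 = 3919222163/91275600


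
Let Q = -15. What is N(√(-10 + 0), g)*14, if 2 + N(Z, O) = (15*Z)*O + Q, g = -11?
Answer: -238 - 2310*I*√10 ≈ -238.0 - 7304.9*I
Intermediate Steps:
N(Z, O) = -17 + 15*O*Z (N(Z, O) = -2 + ((15*Z)*O - 15) = -2 + (15*O*Z - 15) = -2 + (-15 + 15*O*Z) = -17 + 15*O*Z)
N(√(-10 + 0), g)*14 = (-17 + 15*(-11)*√(-10 + 0))*14 = (-17 + 15*(-11)*√(-10))*14 = (-17 + 15*(-11)*(I*√10))*14 = (-17 - 165*I*√10)*14 = -238 - 2310*I*√10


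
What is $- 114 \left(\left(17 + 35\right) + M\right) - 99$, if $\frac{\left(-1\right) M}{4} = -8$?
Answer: $-9675$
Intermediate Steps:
$M = 32$ ($M = \left(-4\right) \left(-8\right) = 32$)
$- 114 \left(\left(17 + 35\right) + M\right) - 99 = - 114 \left(\left(17 + 35\right) + 32\right) - 99 = - 114 \left(52 + 32\right) - 99 = \left(-114\right) 84 - 99 = -9576 - 99 = -9675$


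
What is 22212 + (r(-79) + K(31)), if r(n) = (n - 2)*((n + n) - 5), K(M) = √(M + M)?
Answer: 35415 + √62 ≈ 35423.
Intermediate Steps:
K(M) = √2*√M (K(M) = √(2*M) = √2*√M)
r(n) = (-5 + 2*n)*(-2 + n) (r(n) = (-2 + n)*(2*n - 5) = (-2 + n)*(-5 + 2*n) = (-5 + 2*n)*(-2 + n))
22212 + (r(-79) + K(31)) = 22212 + ((10 - 9*(-79) + 2*(-79)²) + √2*√31) = 22212 + ((10 + 711 + 2*6241) + √62) = 22212 + ((10 + 711 + 12482) + √62) = 22212 + (13203 + √62) = 35415 + √62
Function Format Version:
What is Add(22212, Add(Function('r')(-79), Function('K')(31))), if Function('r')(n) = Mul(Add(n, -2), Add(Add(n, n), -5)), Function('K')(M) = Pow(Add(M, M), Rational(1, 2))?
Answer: Add(35415, Pow(62, Rational(1, 2))) ≈ 35423.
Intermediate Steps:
Function('K')(M) = Mul(Pow(2, Rational(1, 2)), Pow(M, Rational(1, 2))) (Function('K')(M) = Pow(Mul(2, M), Rational(1, 2)) = Mul(Pow(2, Rational(1, 2)), Pow(M, Rational(1, 2))))
Function('r')(n) = Mul(Add(-5, Mul(2, n)), Add(-2, n)) (Function('r')(n) = Mul(Add(-2, n), Add(Mul(2, n), -5)) = Mul(Add(-2, n), Add(-5, Mul(2, n))) = Mul(Add(-5, Mul(2, n)), Add(-2, n)))
Add(22212, Add(Function('r')(-79), Function('K')(31))) = Add(22212, Add(Add(10, Mul(-9, -79), Mul(2, Pow(-79, 2))), Mul(Pow(2, Rational(1, 2)), Pow(31, Rational(1, 2))))) = Add(22212, Add(Add(10, 711, Mul(2, 6241)), Pow(62, Rational(1, 2)))) = Add(22212, Add(Add(10, 711, 12482), Pow(62, Rational(1, 2)))) = Add(22212, Add(13203, Pow(62, Rational(1, 2)))) = Add(35415, Pow(62, Rational(1, 2)))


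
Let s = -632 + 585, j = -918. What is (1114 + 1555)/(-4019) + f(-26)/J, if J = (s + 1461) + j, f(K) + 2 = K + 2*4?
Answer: -351051/498356 ≈ -0.70442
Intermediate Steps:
s = -47
f(K) = 6 + K (f(K) = -2 + (K + 2*4) = -2 + (K + 8) = -2 + (8 + K) = 6 + K)
J = 496 (J = (-47 + 1461) - 918 = 1414 - 918 = 496)
(1114 + 1555)/(-4019) + f(-26)/J = (1114 + 1555)/(-4019) + (6 - 26)/496 = 2669*(-1/4019) - 20*1/496 = -2669/4019 - 5/124 = -351051/498356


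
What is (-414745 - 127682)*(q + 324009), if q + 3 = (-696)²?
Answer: -438509920194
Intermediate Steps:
q = 484413 (q = -3 + (-696)² = -3 + 484416 = 484413)
(-414745 - 127682)*(q + 324009) = (-414745 - 127682)*(484413 + 324009) = -542427*808422 = -438509920194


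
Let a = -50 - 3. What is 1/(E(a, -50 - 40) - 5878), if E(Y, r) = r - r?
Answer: -1/5878 ≈ -0.00017013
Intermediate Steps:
a = -53
E(Y, r) = 0
1/(E(a, -50 - 40) - 5878) = 1/(0 - 5878) = 1/(-5878) = -1/5878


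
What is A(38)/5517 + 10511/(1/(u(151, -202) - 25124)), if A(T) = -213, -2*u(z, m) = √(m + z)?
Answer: -485640111467/1839 - 10511*I*√51/2 ≈ -2.6408e+8 - 37532.0*I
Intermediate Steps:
u(z, m) = -√(m + z)/2
A(38)/5517 + 10511/(1/(u(151, -202) - 25124)) = -213/5517 + 10511/(1/(-√(-202 + 151)/2 - 25124)) = -213*1/5517 + 10511/(1/(-I*√51/2 - 25124)) = -71/1839 + 10511/(1/(-I*√51/2 - 25124)) = -71/1839 + 10511/(1/(-25124 - I*√51/2)) = -71/1839 + 10511*(-25124 - I*√51/2) = -71/1839 + (-264078364 - 10511*I*√51/2) = -485640111467/1839 - 10511*I*√51/2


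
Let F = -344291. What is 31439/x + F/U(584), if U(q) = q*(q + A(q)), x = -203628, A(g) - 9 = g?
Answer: -22929362575/34991842776 ≈ -0.65528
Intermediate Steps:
A(g) = 9 + g
U(q) = q*(9 + 2*q) (U(q) = q*(q + (9 + q)) = q*(9 + 2*q))
31439/x + F/U(584) = 31439/(-203628) - 344291*1/(584*(9 + 2*584)) = 31439*(-1/203628) - 344291*1/(584*(9 + 1168)) = -31439/203628 - 344291/(584*1177) = -31439/203628 - 344291/687368 = -22929362575/34991842776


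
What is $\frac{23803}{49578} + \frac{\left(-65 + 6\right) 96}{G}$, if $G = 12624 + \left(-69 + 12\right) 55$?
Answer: $- \frac{18314375}{156815214} \approx -0.11679$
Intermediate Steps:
$G = 9489$ ($G = 12624 - 3135 = 9489$)
$\frac{23803}{49578} + \frac{\left(-65 + 6\right) 96}{G} = \frac{23803}{49578} + \frac{\left(-65 + 6\right) 96}{9489} = 23803 \cdot \frac{1}{49578} + \left(-59\right) 96 \cdot \frac{1}{9489} = \frac{23803}{49578} - \frac{1888}{3163} = - \frac{18314375}{156815214}$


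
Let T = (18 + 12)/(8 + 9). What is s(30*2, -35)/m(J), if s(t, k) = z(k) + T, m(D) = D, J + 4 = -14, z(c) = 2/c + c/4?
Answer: 5587/14280 ≈ 0.39125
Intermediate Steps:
z(c) = 2/c + c/4 (z(c) = 2/c + c*(1/4) = 2/c + c/4)
T = 30/17 ≈ 1.7647
J = -18 (J = -4 - 14 = -18)
s(t, k) = 30/17 + 2/k + k/4 (s(t, k) = (2/k + k/4) + 30/17 = 30/17 + 2/k + k/4)
s(30*2, -35)/m(J) = (30/17 + 2/(-35) + (1/4)*(-35))/(-18) = (30/17 + 2*(-1/35) - 35/4)*(-1/18) = (30/17 - 2/35 - 35/4)*(-1/18) = -16761/2380*(-1/18) = 5587/14280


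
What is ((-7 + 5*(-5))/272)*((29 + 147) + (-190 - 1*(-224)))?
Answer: -420/17 ≈ -24.706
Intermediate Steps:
((-7 + 5*(-5))/272)*((29 + 147) + (-190 - 1*(-224))) = ((-7 - 25)*(1/272))*(176 + (-190 + 224)) = (-32*1/272)*(176 + 34) = -2/17*210 = -420/17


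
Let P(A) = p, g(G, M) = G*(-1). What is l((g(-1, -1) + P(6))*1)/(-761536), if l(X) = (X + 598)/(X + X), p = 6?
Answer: -605/10661504 ≈ -5.6746e-5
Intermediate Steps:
g(G, M) = -G
P(A) = 6
l(X) = (598 + X)/(2*X) (l(X) = (598 + X)/((2*X)) = (598 + X)*(1/(2*X)) = (598 + X)/(2*X))
l((g(-1, -1) + P(6))*1)/(-761536) = ((598 + (-1*(-1) + 6)*1)/(2*(((-1*(-1) + 6)*1))))/(-761536) = ((598 + (1 + 6)*1)/(2*(((1 + 6)*1))))*(-1/761536) = ((598 + 7*1)/(2*((7*1))))*(-1/761536) = ((½)*(598 + 7)/7)*(-1/761536) = ((½)*(⅐)*605)*(-1/761536) = (605/14)*(-1/761536) = -605/10661504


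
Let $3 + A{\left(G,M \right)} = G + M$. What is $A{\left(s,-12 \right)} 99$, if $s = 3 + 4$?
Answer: $-792$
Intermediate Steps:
$s = 7$
$A{\left(G,M \right)} = -3 + G + M$ ($A{\left(G,M \right)} = -3 + \left(G + M\right) = -3 + G + M$)
$A{\left(s,-12 \right)} 99 = \left(-3 + 7 - 12\right) 99 = \left(-8\right) 99 = -792$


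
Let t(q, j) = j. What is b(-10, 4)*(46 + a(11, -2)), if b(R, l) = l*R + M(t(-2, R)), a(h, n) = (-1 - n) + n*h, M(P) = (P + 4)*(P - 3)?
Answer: 950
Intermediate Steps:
M(P) = (-3 + P)*(4 + P) (M(P) = (4 + P)*(-3 + P) = (-3 + P)*(4 + P))
a(h, n) = -1 - n + h*n (a(h, n) = (-1 - n) + h*n = -1 - n + h*n)
b(R, l) = -12 + R + R**2 + R*l (b(R, l) = l*R + (-12 + R + R**2) = R*l + (-12 + R + R**2) = -12 + R + R**2 + R*l)
b(-10, 4)*(46 + a(11, -2)) = (-12 - 10 + (-10)**2 - 10*4)*(46 + (-1 - 1*(-2) + 11*(-2))) = (-12 - 10 + 100 - 40)*(46 + (-1 + 2 - 22)) = 38*(46 - 21) = 38*25 = 950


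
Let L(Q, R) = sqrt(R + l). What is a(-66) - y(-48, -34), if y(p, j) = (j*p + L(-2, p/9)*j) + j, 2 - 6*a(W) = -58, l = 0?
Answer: -1588 + 136*I*sqrt(3)/3 ≈ -1588.0 + 78.52*I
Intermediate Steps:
a(W) = 10 (a(W) = 1/3 - 1/6*(-58) = 1/3 + 29/3 = 10)
L(Q, R) = sqrt(R) (L(Q, R) = sqrt(R + 0) = sqrt(R))
y(p, j) = j + j*p + j*sqrt(p)/3 (y(p, j) = (j*p + sqrt(p/9)*j) + j = (j*p + (sqrt(p)/3)*j) + j = (j*p + j*sqrt(p)/3) + j = j + j*p + j*sqrt(p)/3)
a(-66) - y(-48, -34) = 10 - (-34)*(3 + sqrt(-48) + 3*(-48))/3 = 10 - (-34)*(3 + 4*I*sqrt(3) - 144)/3 = 10 - (-34)*(-141 + 4*I*sqrt(3))/3 = 10 - (1598 - 136*I*sqrt(3)/3) = 10 + (-1598 + 136*I*sqrt(3)/3) = -1588 + 136*I*sqrt(3)/3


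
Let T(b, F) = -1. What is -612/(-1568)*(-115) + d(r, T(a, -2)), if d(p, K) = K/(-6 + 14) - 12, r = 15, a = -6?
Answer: -5587/98 ≈ -57.010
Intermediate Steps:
d(p, K) = -12 + K/8 (d(p, K) = K/8 - 12 = -12 + K/8)
-612/(-1568)*(-115) + d(r, T(a, -2)) = -612/(-1568)*(-115) + (-12 + (⅛)*(-1)) = -612*(-1/1568)*(-115) + (-12 - ⅛) = (153/392)*(-115) - 97/8 = -17595/392 - 97/8 = -5587/98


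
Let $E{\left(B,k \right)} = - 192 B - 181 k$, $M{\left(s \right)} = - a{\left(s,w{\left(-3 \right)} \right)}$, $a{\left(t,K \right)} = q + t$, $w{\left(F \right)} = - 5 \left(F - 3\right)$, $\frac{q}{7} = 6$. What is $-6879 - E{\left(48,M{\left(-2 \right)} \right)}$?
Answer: $-4903$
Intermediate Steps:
$q = 42$ ($q = 7 \cdot 6 = 42$)
$w{\left(F \right)} = 15 - 5 F$ ($w{\left(F \right)} = - 5 \left(-3 + F\right) = 15 - 5 F$)
$a{\left(t,K \right)} = 42 + t$
$M{\left(s \right)} = -42 - s$ ($M{\left(s \right)} = - (42 + s) = -42 - s$)
$-6879 - E{\left(48,M{\left(-2 \right)} \right)} = -6879 - \left(\left(-192\right) 48 - 181 \left(-42 - -2\right)\right) = -6879 - \left(-9216 - 181 \left(-42 + 2\right)\right) = -6879 - \left(-9216 - -7240\right) = -6879 - \left(-9216 + 7240\right) = -6879 - -1976 = -6879 + 1976 = -4903$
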